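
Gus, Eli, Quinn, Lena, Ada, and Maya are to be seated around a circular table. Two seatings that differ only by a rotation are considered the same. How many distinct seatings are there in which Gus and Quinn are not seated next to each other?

All circular seatings of 6 people number (5)! = 120.
Seatings with Gus beside Quinn: treat them as a block with 2 internal orders, giving 2 × (4)! = 48.
Subtracting, 120 − 48 = 72.

72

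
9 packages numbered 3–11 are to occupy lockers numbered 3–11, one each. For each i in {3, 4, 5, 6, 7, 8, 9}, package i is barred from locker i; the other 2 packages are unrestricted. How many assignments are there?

Let Aᵢ (for 3 ≤ i ≤ 9) be the placements that put package i in its forbidden locker. Any j of these fix j positions, leaving (9−j)! ways to fill the rest, and there are C(7,j) ways to pick which j.
By inclusion–exclusion, the number of valid placements is Σ_{j=0}^{7} (−1)^j C(7,j)·(9−j)!.
Computing: 362880 − 282240 + 105840 − 25200 + 4200 − 504 + 42 − 2 = 165016.

165016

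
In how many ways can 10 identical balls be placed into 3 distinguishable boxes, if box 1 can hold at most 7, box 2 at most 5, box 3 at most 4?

24

Without the upper bounds there are C(12,2) = 66 ways to split 10 among 3 boxes.
Subtract solutions that violate a single cap (substitute x_i' = x_i − (cap_i+1)): x_1 ≥ 8 gives C(4,2) = 6; x_2 ≥ 6 gives C(6,2) = 15; x_3 ≥ 5 gives C(7,2) = 21. Together 42.
No two caps can be exceeded simultaneously, so the pair terms are all 0.
By inclusion–exclusion the count is 66 − 42 + 0 = 24.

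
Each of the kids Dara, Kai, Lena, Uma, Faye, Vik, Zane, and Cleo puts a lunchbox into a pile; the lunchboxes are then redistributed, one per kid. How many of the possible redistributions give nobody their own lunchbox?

This is the derangement count D_8: permutations of 8 items with no fixed point.
By inclusion–exclusion this is Σ_{j=0}^{8} (−1)^j C(8,j)·(8−j)!.
Computing: 40320 − 40320 + 20160 − 6720 + 1680 − 336 + 56 − 8 + 1 = 14833.

14833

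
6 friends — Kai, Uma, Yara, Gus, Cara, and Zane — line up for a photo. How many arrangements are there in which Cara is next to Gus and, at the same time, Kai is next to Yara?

Treat {Cara,Gus} as one block (2 orders) and {Kai,Yara} as another (2 orders).
That leaves 4 units to arrange: 2 × 2 × 4! = 4 × 24 = 96.

96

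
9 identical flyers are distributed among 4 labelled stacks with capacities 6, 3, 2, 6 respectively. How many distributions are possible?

70

Ignoring the caps, the number of non-negative solutions to x_1+…+x_4 = 9 is C(12,3) = 220.
Subtract solutions that violate a single cap (substitute x_i' = x_i − (cap_i+1)): x_1 ≥ 7 gives C(5,3) = 10; x_2 ≥ 4 gives C(8,3) = 56; x_3 ≥ 3 gives C(9,3) = 84; x_4 ≥ 7 gives C(5,3) = 10. Together 160.
Add back pairs where two caps are both exceeded: 0 + 0 + 0 + 10 + 0 + 0 = 10.
By inclusion–exclusion the count is 220 − 160 + 10 = 70.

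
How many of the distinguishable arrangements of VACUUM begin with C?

Fix C in the first position and arrange the remaining 5 letters.
Those 5 letters have U appearing twice, giving (5)!/(2!) = 60.

60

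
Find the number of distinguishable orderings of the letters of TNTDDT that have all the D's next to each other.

Treat the 2 copies of D as a single block. The multiset to arrange is then {DD, N, T, T, T}, 5 items in all.
That gives (5)!/(3!) = 20 arrangements.

20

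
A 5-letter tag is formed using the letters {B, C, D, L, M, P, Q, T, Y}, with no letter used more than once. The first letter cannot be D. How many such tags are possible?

The first letter has 9−1 = 8 choices (anything except D).
The remaining 4 letters are filled from the other 8 symbols without repetition: 8 × 7 × 6 × 5 = 1680.
Total: 8 × 1680 = 13440.

13440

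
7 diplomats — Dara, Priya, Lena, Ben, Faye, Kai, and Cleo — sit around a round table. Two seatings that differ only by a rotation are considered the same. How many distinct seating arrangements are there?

Around a circle, 7 distinct people have 7!/7 = (6)! = 720 rotationally distinct seatings.

720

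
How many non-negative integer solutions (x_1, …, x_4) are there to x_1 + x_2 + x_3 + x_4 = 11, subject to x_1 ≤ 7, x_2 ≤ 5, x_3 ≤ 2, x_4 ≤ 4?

By stars and bars, unrestricted non-negative solutions to x_1+…+x_4 = 11 number C(11+3,3) = 364.
Subtract solutions that violate a single cap (substitute x_i' = x_i − (cap_i+1)): x_1 ≥ 8 gives C(6,3) = 20; x_2 ≥ 6 gives C(8,3) = 56; x_3 ≥ 3 gives C(11,3) = 165; x_4 ≥ 5 gives C(9,3) = 84. Together 325.
Add back pairs where two caps are both exceeded: 0 + 1 + 0 + 10 + 1 + 20 = 32.
By inclusion–exclusion the count is 364 − 325 + 32 = 71.

71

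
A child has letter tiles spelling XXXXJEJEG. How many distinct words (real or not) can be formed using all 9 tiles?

The 9 letters of XXXXJEJEG have repeats: E appearing twice, J appearing twice, and X appearing 4 times.
Dividing 9! = 362880 by 4!·2!·2! = 96 for the repeated letters gives 3780.

3780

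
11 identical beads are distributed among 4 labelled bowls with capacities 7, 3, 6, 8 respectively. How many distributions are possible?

Ignoring the caps, the number of non-negative solutions to x_1+…+x_4 = 11 is C(14,3) = 364.
Subtract solutions that violate a single cap (substitute x_i' = x_i − (cap_i+1)): x_1 ≥ 8 gives C(6,3) = 20; x_2 ≥ 4 gives C(10,3) = 120; x_3 ≥ 7 gives C(7,3) = 35; x_4 ≥ 9 gives C(5,3) = 10. Together 185.
Add back pairs where two caps are both exceeded: 0 + 0 + 0 + 1 + 0 + 0 = 1.
By inclusion–exclusion the count is 364 − 185 + 1 = 180.

180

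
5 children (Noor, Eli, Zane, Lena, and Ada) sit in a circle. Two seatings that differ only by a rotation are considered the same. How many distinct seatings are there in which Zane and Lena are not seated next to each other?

Without the restriction there are (4)! = 24 seatings.
Those with Zane next to Lena: fuse the pair into one unit and seat 4 units around a circle — 2·(3)! = 12.
Subtracting, 24 − 12 = 12.

12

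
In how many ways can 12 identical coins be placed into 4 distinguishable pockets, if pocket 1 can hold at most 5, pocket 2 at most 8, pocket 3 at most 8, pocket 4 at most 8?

311

Ignoring the caps, the number of non-negative solutions to x_1+…+x_4 = 12 is C(15,3) = 455.
Subtract solutions that violate a single cap (substitute x_i' = x_i − (cap_i+1)): x_1 ≥ 6 gives C(9,3) = 84; x_2 ≥ 9 gives C(6,3) = 20; x_3 ≥ 9 gives C(6,3) = 20; x_4 ≥ 9 gives C(6,3) = 20. Together 144.
No two caps can be exceeded simultaneously, so the pair terms are all 0.
By inclusion–exclusion the count is 455 − 144 + 0 = 311.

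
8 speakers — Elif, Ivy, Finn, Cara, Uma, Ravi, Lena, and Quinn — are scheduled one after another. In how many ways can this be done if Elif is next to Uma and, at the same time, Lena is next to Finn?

Treat {Elif,Uma} as one block (2 orders) and {Lena,Finn} as another (2 orders).
That leaves 6 units to arrange: 2 × 2 × 6! = 4 × 720 = 2880.

2880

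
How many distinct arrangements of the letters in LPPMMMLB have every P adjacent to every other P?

420

Treat the 2 copies of P as a single block. The multiset to arrange is then {PP, B, L, L, M, M, M}, 7 items in all.
That gives (7)!/(3!·2!) = 420 arrangements.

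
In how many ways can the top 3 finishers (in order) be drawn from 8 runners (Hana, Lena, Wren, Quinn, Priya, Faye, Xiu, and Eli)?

336

This is an ordered selection of 3 from 8: P(8,3).
That gives 8 × 7 × 6 = 336.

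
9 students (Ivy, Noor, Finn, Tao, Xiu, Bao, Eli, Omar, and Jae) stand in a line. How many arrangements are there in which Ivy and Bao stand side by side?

Place the 7 others and the Ivy-Bao pair as 8 objects in a line; the pair has 2 internal arrangements.
That gives 2 × 8! = 2 × 40320 = 80640.

80640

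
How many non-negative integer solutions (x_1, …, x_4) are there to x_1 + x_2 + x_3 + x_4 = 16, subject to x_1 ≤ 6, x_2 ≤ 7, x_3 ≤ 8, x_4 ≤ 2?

84

Without the upper bounds there are C(19,3) = 969 ways to split 16 among 4 variables.
Subtract solutions that violate a single cap (substitute x_i' = x_i − (cap_i+1)): x_1 ≥ 7 gives C(12,3) = 220; x_2 ≥ 8 gives C(11,3) = 165; x_3 ≥ 9 gives C(10,3) = 120; x_4 ≥ 3 gives C(16,3) = 560. Together 1065.
Add back pairs where two caps are both exceeded: 4 + 1 + 84 + 0 + 56 + 35 = 180.
By inclusion–exclusion the count is 969 − 1065 + 180 = 84.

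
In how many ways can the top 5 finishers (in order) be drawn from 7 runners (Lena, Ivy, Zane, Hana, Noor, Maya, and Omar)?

2520

There are 7 choices for 1st place, 6 for 2nd, and so on down to 3 for position 5.
That gives 7 × 6 × 5 × 4 × 3 = 2520.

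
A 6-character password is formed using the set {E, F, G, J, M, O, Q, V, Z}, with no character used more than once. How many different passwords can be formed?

60480

This is a permutation of 6 out of 9: P(9,6) = 9!/3!.
That product is 9 × 8 × 7 × 6 × 5 × 4 = 60480.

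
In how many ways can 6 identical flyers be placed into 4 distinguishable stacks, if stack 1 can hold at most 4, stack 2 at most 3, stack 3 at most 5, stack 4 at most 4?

Without the upper bounds there are C(9,3) = 84 ways to split 6 among 4 stacks.
Subtract solutions that violate a single cap (substitute x_i' = x_i − (cap_i+1)): x_1 ≥ 5 gives C(4,3) = 4; x_2 ≥ 4 gives C(5,3) = 10; x_3 ≥ 6 gives C(3,3) = 1; x_4 ≥ 5 gives C(4,3) = 4. Together 19.
No two caps can be exceeded simultaneously, so the pair terms are all 0.
By inclusion–exclusion the count is 84 − 19 + 0 = 65.

65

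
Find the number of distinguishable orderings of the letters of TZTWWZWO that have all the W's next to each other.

Treat the 3 copies of W as a single block. The multiset to arrange is then {WWW, O, T, T, Z, Z}, 6 items in all.
That gives (6)!/(2!·2!) = 180 arrangements.

180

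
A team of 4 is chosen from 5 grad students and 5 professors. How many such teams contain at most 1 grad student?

55

Split by how many grad students are chosen (0 through 1).
Sum: C(5,0)·C(5,4) + C(5,1)·C(5,3) = 5 + 50 = 55.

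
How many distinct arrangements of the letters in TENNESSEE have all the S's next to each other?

Treat the 2 copies of S as a single block. The multiset to arrange is then {SS, E, E, E, E, N, N, T}, 8 items in all.
That gives (8)!/(4!·2!) = 840 arrangements.

840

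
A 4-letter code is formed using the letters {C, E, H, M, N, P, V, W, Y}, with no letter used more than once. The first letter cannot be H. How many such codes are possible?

The first letter has 9−1 = 8 choices (anything except H).
The remaining 3 letters are filled from the other 8 symbols without repetition: 8 × 7 × 6 = 336.
Total: 8 × 336 = 2688.

2688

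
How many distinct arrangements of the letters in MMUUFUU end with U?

60

With the last slot taken by U, it remains to arrange the other 6 letters (MMUFUU).
Those 6 letters have M appearing twice and U appearing 3 times, giving (6)!/(3!·2!) = 60.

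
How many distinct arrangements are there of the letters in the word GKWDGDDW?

1680

GKWDGDDW has 8 letters with D appearing 3 times, G appearing twice, and W appearing twice.
Dividing 8! = 40320 by 3!·2!·2! = 24 for the repeated letters gives 1680.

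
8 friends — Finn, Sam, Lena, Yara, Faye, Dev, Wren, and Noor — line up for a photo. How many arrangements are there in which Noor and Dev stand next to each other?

10080

Treat {Noor, Dev} as a single unit. There are 7 units to order, and the pair itself can be ordered 2 ways.
So the count is 2·(7)! = 10080.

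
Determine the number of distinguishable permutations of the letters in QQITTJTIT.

The 9 letters of QQITTJTIT have repeats: I appearing twice, Q appearing twice, and T appearing 4 times.
Dividing 9! = 362880 by 4!·2!·2! = 96 for the repeated letters gives 3780.

3780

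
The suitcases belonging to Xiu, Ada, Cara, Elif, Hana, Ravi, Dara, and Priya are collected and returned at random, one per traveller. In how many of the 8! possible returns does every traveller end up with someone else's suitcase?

14833

This is the derangement count D_8: permutations of 8 items with no fixed point.
By inclusion–exclusion this is Σ_{j=0}^{8} (−1)^j C(8,j)·(8−j)!.
Computing: 40320 − 40320 + 20160 − 6720 + 1680 − 336 + 56 − 8 + 1 = 14833.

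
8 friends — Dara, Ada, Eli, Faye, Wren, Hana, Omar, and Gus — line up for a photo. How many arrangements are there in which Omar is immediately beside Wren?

10080

Glue Omar and Wren into one block (2 internal orders), leaving 7 units to arrange in a row.
That gives 2 × 7! = 2 × 5040 = 10080.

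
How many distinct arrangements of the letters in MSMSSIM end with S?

60

Fix S in the last position and arrange the remaining 6 letters.
Those 6 letters have M appearing 3 times and S appearing twice, giving (6)!/(3!·2!) = 60.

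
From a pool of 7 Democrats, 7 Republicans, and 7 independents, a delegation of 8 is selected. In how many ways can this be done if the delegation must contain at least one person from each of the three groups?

194481

Unrestricted: C(21,8) = 203490 ways to pick any 8 of the 21.
Subtract selections that omit an entire group: no Democrats → C(14,8) = 3003; no Republicans → C(14,8) = 3003; no independents → C(14,8) = 3003.
Add back selections omitting two groups (i.e. drawn from a single group): C(7,8) + C(7,8) + C(7,8) = 0.
By inclusion–exclusion: 203490 − 9009 + 0 = 194481.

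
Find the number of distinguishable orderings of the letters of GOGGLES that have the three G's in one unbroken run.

Treat the 3 copies of G as a single block. The multiset to arrange is then {GGG, E, L, O, S}, 5 items in all.
All 5 items are distinct, so there are (5)! = 120 arrangements.

120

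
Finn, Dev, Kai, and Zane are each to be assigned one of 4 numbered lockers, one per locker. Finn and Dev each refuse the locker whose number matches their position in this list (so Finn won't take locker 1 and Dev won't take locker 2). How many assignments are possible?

14

Let Aᵢ (for i ∈ {1, 2}) be the placements that put person i in their forbidden locker. Any j of these fix j positions, leaving (4−j)! ways to fill the rest, and there are C(2,j) ways to pick which j.
By inclusion–exclusion, the number of valid placements is Σ_{j=0}^{2} (−1)^j C(2,j)·(4−j)!.
Computing: 24 − 12 + 2 = 14.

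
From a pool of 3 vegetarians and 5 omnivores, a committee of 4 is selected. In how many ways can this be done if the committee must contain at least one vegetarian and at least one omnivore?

65

Unrestricted: C(8,4) = 70 ways to pick any 4 of the 8.
Selections missing a whole group: no vegetarians → C(5,4) = 5; no omnivores → C(3,4) = 0.
Both groups omitted at once is impossible, so 70 − 5 = 65.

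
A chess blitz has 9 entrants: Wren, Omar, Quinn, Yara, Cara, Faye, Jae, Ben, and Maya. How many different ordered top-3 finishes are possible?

504

This is an ordered selection of 3 from 9: P(9,3).
That gives 9 × 8 × 7 = 504.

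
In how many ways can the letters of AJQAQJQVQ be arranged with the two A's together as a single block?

Treat the 2 copies of A as a single block. The multiset to arrange is then {AA, J, J, Q, Q, Q, Q, V}, 8 items in all.
That gives (8)!/(4!·2!) = 840 arrangements.

840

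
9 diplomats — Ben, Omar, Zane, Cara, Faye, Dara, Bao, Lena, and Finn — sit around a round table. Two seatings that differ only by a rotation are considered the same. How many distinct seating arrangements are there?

40320

Fix one person's seat to break rotational symmetry; the remaining 8 people can be arranged in (8)! = 40320 ways.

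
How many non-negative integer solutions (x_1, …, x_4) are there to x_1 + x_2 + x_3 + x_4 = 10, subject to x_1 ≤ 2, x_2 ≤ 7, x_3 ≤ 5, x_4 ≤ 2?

44

Ignoring the caps, the number of non-negative solutions to x_1+…+x_4 = 10 is C(13,3) = 286.
Subtract solutions that violate a single cap (substitute x_i' = x_i − (cap_i+1)): x_1 ≥ 3 gives C(10,3) = 120; x_2 ≥ 8 gives C(5,3) = 10; x_3 ≥ 6 gives C(7,3) = 35; x_4 ≥ 3 gives C(10,3) = 120. Together 285.
Add back pairs where two caps are both exceeded: 0 + 4 + 35 + 0 + 0 + 4 = 43.
By inclusion–exclusion the count is 286 − 285 + 43 = 44.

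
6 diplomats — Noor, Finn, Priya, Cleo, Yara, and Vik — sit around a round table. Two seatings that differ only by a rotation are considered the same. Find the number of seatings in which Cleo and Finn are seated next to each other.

48

Treat {Cleo, Finn} as one unit (2 internal orders) and seat the resulting 5 units around the table: (4)! circular arrangements.
So 2 × (4)! = 2 × 24 = 48.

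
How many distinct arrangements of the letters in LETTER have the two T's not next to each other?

120

Total arrangements of LETTER: 6!/(2!·2!) = 180.
Arrangements with the T's together: treat TT as one letter, giving (5)!/(2!) = 60.
Subtracting, 180 − 60 = 120 arrangements keep the T's apart.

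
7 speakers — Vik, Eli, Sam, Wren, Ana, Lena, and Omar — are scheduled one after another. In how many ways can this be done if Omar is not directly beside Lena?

3600

There are 7! = 5040 arrangements in all. If Omar and Lena are adjacent, merging them into one block gives 2·(6)! = 1440 arrangements.
Complementary counting: 5040 − 1440 = 3600.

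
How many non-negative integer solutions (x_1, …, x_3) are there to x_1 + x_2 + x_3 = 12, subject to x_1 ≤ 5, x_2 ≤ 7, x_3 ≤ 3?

10

By stars and bars, unrestricted non-negative solutions to x_1+…+x_3 = 12 number C(12+2,2) = 91.
Subtract solutions that violate a single cap (substitute x_i' = x_i − (cap_i+1)): x_1 ≥ 6 gives C(8,2) = 28; x_2 ≥ 8 gives C(6,2) = 15; x_3 ≥ 4 gives C(10,2) = 45. Together 88.
Add back pairs where two caps are both exceeded: 0 + 6 + 1 = 7.
By inclusion–exclusion the count is 91 − 88 + 7 = 10.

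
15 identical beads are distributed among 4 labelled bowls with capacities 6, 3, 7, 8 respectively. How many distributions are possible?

149

By stars and bars, unrestricted non-negative solutions to x_1+…+x_4 = 15 number C(15+3,3) = 816.
Subtract solutions that violate a single cap (substitute x_i' = x_i − (cap_i+1)): x_1 ≥ 7 gives C(11,3) = 165; x_2 ≥ 4 gives C(14,3) = 364; x_3 ≥ 8 gives C(10,3) = 120; x_4 ≥ 9 gives C(9,3) = 84. Together 733.
Add back pairs where two caps are both exceeded: 35 + 1 + 0 + 20 + 10 + 0 = 66.
By inclusion–exclusion the count is 816 − 733 + 66 = 149.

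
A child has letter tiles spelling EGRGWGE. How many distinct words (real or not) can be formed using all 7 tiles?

The 7 letters of EGRGWGE have repeats: E appearing twice and G appearing 3 times.
The number of distinct arrangements is 7!/(3!·2!) = 5040/12 = 420.

420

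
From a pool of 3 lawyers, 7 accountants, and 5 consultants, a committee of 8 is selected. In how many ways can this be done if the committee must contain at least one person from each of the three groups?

With no constraint there are C(15,8) = 6435 possible selections.
Subtract selections that omit an entire group: no lawyers → C(12,8) = 495; no accountants → C(8,8) = 1; no consultants → C(10,8) = 45.
Add back selections omitting two groups (i.e. drawn from a single group): C(3,8) + C(7,8) + C(5,8) = 0.
By inclusion–exclusion: 6435 − 541 + 0 = 5894.

5894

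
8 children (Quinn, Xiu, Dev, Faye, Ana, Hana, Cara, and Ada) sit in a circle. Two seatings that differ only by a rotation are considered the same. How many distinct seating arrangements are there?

Fix one person's seat to break rotational symmetry; the remaining 7 people can be arranged in (7)! = 5040 ways.

5040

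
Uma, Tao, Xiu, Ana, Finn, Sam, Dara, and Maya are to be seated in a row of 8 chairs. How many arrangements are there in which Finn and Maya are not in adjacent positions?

30240

Of the 8! = 40320 arrangements, those with Finn and Maya adjacent number 2 × 7! = 10080 (treat the pair as a block with 2 internal orders).
So 40320 − 10080 = 30240 arrangements keep them apart.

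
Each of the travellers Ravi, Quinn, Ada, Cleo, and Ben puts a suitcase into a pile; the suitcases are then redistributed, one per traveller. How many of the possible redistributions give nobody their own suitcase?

Let Aᵢ be the assignments in which traveller i gets their own suitcase. We want the size of the complement of A₁∪…∪A_5.
By inclusion–exclusion this is Σ_{j=0}^{5} (−1)^j C(5,j)·(5−j)!.
Computing: 120 − 120 + 60 − 20 + 5 − 1 = 44.

44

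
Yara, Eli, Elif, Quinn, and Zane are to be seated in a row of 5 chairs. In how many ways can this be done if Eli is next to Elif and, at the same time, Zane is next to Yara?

Treat {Eli,Elif} as one block (2 orders) and {Zane,Yara} as another (2 orders).
That leaves 3 units to arrange: 2 × 2 × 3! = 4 × 6 = 24.

24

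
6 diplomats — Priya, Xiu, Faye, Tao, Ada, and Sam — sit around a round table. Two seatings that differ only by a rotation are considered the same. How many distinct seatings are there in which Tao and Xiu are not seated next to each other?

Without the restriction there are (5)! = 120 seatings.
Seatings with Tao beside Xiu: treat them as a block with 2 internal orders, giving 2 × (4)! = 48.
Subtracting, 120 − 48 = 72.

72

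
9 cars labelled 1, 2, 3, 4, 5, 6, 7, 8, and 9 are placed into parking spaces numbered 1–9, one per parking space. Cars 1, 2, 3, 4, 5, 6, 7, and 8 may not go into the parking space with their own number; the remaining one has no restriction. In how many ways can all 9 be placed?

Let Aᵢ (for 1 ≤ i ≤ 8) be the placements that put car i in its forbidden parking space. Any j of these fix j positions, leaving (9−j)! ways to fill the rest, and there are C(8,j) ways to pick which j.
By inclusion–exclusion, the number of valid placements is Σ_{j=0}^{8} (−1)^j C(8,j)·(9−j)!.
Computing: 362880 − 322560 + 141120 − 40320 + 8400 − 1344 + 168 − 16 + 1 = 148329.

148329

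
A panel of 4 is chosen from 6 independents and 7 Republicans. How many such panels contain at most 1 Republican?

Split by how many Republicans are chosen (0 through 1).
Sum: C(7,0)·C(6,4) + C(7,1)·C(6,3) = 15 + 140 = 155.

155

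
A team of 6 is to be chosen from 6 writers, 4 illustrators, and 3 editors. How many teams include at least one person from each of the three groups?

With no constraint there are C(13,6) = 1716 possible selections.
Selections missing a whole group: no writers → C(7,6) = 7; no illustrators → C(9,6) = 84; no editors → C(10,6) = 210.
Add back selections omitting two groups (i.e. drawn from a single group): C(6,6) + C(4,6) + C(3,6) = 1.
By inclusion–exclusion: 1716 − 301 + 1 = 1416.

1416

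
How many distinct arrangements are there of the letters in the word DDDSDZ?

Letter multiplicities in DDDSDZ: D×4, S×1, Z×1.
Dividing 6! = 720 by 4! = 24 for the repeated letters gives 30.

30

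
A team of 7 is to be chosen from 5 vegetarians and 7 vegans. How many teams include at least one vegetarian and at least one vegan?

With no constraint there are C(12,7) = 792 possible selections.
Selections missing a whole group: no vegetarians → C(7,7) = 1; no vegans → C(5,7) = 0.
Both groups omitted at once is impossible, so 792 − 1 = 791.

791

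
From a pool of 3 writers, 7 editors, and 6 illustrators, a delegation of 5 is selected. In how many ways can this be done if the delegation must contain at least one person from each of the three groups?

2730

Total 5-person selections from all 16: C(16,5) = 4368.
Selections missing a whole group: no writers → C(13,5) = 1287; no editors → C(9,5) = 126; no illustrators → C(10,5) = 252.
Add back selections omitting two groups (i.e. drawn from a single group): C(3,5) + C(7,5) + C(6,5) = 27.
By inclusion–exclusion: 4368 − 1665 + 27 = 2730.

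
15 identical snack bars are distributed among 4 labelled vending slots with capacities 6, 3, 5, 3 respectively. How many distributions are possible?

10

By stars and bars, unrestricted non-negative solutions to x_1+…+x_4 = 15 number C(15+3,3) = 816.
Subtract solutions that violate a single cap (substitute x_i' = x_i − (cap_i+1)): x_1 ≥ 7 gives C(11,3) = 165; x_2 ≥ 4 gives C(14,3) = 364; x_3 ≥ 6 gives C(12,3) = 220; x_4 ≥ 4 gives C(14,3) = 364. Together 1113.
Add back pairs where two caps are both exceeded: 35 + 10 + 35 + 56 + 120 + 56 = 312.
Subtract triples: 0 + 1 + 0 + 4 = 5.
By inclusion–exclusion the count is 816 − 1113 + 312 − 5 = 10.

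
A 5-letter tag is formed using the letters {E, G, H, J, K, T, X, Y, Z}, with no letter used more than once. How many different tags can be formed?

Choose and order 5 of the 9 symbols: the first letter has 9 options, the next 8, and so on down to 5.
9 × 8 × 7 × 6 × 5 = 15120.

15120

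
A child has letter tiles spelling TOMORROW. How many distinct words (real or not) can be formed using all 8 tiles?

3360

The 8 letters of TOMORROW have repeats: O appearing 3 times and R appearing twice.
The number of distinct arrangements is 8!/(3!·2!) = 40320/12 = 3360.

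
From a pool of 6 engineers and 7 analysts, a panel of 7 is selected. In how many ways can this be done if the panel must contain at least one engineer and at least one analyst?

1715

With no constraint there are C(13,7) = 1716 possible selections.
Selections missing a whole group: no engineers → C(7,7) = 1; no analysts → C(6,7) = 0.
Both groups omitted at once is impossible, so 1716 − 1 = 1715.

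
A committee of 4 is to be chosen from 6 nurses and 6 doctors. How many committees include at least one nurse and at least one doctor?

465

With no constraint there are C(12,4) = 495 possible selections.
Subtract selections that omit an entire group: no nurses → C(6,4) = 15; no doctors → C(6,4) = 15.
Both groups omitted at once is impossible, so 495 − 30 = 465.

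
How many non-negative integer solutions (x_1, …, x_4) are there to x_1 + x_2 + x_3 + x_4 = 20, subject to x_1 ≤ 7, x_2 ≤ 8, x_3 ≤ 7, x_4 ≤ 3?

By stars and bars, unrestricted non-negative solutions to x_1+…+x_4 = 20 number C(20+3,3) = 1771.
Subtract solutions that violate a single cap (substitute x_i' = x_i − (cap_i+1)): x_1 ≥ 8 gives C(15,3) = 455; x_2 ≥ 9 gives C(14,3) = 364; x_3 ≥ 8 gives C(15,3) = 455; x_4 ≥ 4 gives C(19,3) = 969. Together 2243.
Add back pairs where two caps are both exceeded: 20 + 35 + 165 + 20 + 120 + 165 = 525.
Subtract triples: 0 + 0 + 1 + 0 = 1.
By inclusion–exclusion the count is 1771 − 2243 + 525 − 1 = 52.

52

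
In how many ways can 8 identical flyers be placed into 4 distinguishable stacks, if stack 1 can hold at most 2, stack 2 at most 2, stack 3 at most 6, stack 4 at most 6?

By stars and bars, unrestricted non-negative solutions to x_1+…+x_4 = 8 number C(8+3,3) = 165.
Subtract solutions that violate a single cap (substitute x_i' = x_i − (cap_i+1)): x_1 ≥ 3 gives C(8,3) = 56; x_2 ≥ 3 gives C(8,3) = 56; x_3 ≥ 7 gives C(4,3) = 4; x_4 ≥ 7 gives C(4,3) = 4. Together 120.
Add back pairs where two caps are both exceeded: 10 + 0 + 0 + 0 + 0 + 0 = 10.
By inclusion–exclusion the count is 165 − 120 + 10 = 55.

55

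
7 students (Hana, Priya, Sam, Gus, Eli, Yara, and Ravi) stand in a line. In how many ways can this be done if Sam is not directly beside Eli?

3600

There are 7! = 5040 arrangements in all. If Sam and Eli are adjacent, merging them into one block gives 2·(6)! = 1440 arrangements.
Complementary counting: 5040 − 1440 = 3600.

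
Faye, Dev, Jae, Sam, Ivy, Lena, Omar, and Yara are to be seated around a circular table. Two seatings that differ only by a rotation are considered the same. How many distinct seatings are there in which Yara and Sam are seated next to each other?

Glue Yara and Sam into a block (2 internal orders). Seating 7 units around a circle gives (6)! arrangements.
So 2 × (6)! = 2 × 720 = 1440.

1440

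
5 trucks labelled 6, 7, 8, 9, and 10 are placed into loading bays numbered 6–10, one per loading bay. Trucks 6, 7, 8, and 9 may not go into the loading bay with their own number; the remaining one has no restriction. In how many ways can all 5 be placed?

53

Let Aᵢ (for 6 ≤ i ≤ 9) be the placements that put truck i in its forbidden loading bay. Any j of these fix j positions, leaving (5−j)! ways to fill the rest, and there are C(4,j) ways to pick which j.
By inclusion–exclusion, the number of valid placements is Σ_{j=0}^{4} (−1)^j C(4,j)·(5−j)!.
Computing: 120 − 96 + 36 − 8 + 1 = 53.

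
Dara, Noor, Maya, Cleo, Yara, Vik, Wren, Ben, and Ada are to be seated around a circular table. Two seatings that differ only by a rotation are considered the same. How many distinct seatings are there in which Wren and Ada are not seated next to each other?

30240

All circular seatings of 9 people number (8)! = 40320.
Those with Wren next to Ada: fuse the pair into one unit and seat 8 units around a circle — 2·(7)! = 10080.
Subtracting, 40320 − 10080 = 30240.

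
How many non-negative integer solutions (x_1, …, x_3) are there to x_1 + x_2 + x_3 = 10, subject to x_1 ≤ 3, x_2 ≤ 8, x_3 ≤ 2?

By stars and bars, unrestricted non-negative solutions to x_1+…+x_3 = 10 number C(10+2,2) = 66.
Subtract solutions that violate a single cap (substitute x_i' = x_i − (cap_i+1)): x_1 ≥ 4 gives C(8,2) = 28; x_2 ≥ 9 gives C(3,2) = 3; x_3 ≥ 3 gives C(9,2) = 36. Together 67.
Add back pairs where two caps are both exceeded: 0 + 10 + 0 = 10.
By inclusion–exclusion the count is 66 − 67 + 10 = 9.

9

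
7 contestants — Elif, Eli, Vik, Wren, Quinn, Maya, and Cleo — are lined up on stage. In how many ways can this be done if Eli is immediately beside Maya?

1440

Treat {Eli, Maya} as a single unit. There are 6 units to order, and the pair itself can be ordered 2 ways.
So the count is 2·(6)! = 1440.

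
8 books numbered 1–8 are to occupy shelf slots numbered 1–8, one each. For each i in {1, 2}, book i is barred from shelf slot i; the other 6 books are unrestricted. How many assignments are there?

Let Aᵢ (for i ∈ {1, 2}) be the placements that put book i in its forbidden shelf slot. Any j of these fix j positions, leaving (8−j)! ways to fill the rest, and there are C(2,j) ways to pick which j.
By inclusion–exclusion, the number of valid placements is Σ_{j=0}^{2} (−1)^j C(2,j)·(8−j)!.
Computing: 40320 − 10080 + 720 = 30960.

30960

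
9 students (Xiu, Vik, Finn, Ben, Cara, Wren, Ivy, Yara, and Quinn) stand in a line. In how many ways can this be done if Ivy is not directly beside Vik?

Of the 9! = 362880 arrangements, those with Ivy and Vik adjacent number 2 × 8! = 80640 (treat the pair as a block with 2 internal orders).
Complementary counting: 362880 − 80640 = 282240.

282240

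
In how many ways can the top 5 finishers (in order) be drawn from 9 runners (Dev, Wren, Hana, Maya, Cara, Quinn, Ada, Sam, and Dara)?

There are 9 choices for 1st place, 8 for 2nd, and so on down to 5 for position 5.
That gives 9 × 8 × 7 × 6 × 5 = 15120.

15120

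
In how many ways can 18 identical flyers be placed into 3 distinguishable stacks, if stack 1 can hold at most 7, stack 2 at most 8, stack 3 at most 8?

By stars and bars, unrestricted non-negative solutions to x_1+…+x_3 = 18 number C(18+2,2) = 190.
Subtract solutions that violate a single cap (substitute x_i' = x_i − (cap_i+1)): x_1 ≥ 8 gives C(12,2) = 66; x_2 ≥ 9 gives C(11,2) = 55; x_3 ≥ 9 gives C(11,2) = 55. Together 176.
Add back pairs where two caps are both exceeded: 3 + 3 + 1 = 7.
By inclusion–exclusion the count is 190 − 176 + 7 = 21.

21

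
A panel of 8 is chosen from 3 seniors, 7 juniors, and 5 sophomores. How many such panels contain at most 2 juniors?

Split by how many juniors are chosen (0 through 2).
Sum: C(7,0)·C(8,8) + C(7,1)·C(8,7) + C(7,2)·C(8,6) = 1 + 56 + 588 = 645.

645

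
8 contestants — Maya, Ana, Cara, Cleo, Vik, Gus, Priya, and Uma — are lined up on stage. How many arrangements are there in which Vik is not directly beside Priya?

30240

Of the 8! = 40320 arrangements, those with Vik and Priya adjacent number 2 × 7! = 10080 (treat the pair as a block with 2 internal orders).
So 40320 − 10080 = 30240 arrangements keep them apart.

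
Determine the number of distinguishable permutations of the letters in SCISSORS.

SCISSORS has 8 letters with S appearing 4 times.
The number of distinct arrangements is 8!/(4!) = 40320/24 = 1680.

1680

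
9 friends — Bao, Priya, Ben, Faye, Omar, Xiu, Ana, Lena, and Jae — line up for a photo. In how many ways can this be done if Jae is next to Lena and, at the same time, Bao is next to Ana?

20160

Treat {Jae,Lena} as one block (2 orders) and {Bao,Ana} as another (2 orders).
That leaves 7 units to arrange: 2 × 2 × 7! = 4 × 5040 = 20160.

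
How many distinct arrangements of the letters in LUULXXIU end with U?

630

Fix U in the last position and arrange the remaining 7 letters.
Those 7 letters have L appearing twice, U appearing twice, and X appearing twice, giving (7)!/(2!·2!·2!) = 630.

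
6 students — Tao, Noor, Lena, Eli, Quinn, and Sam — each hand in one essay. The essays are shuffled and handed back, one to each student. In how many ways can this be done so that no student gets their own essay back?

265

This is the derangement count D_6: permutations of 6 items with no fixed point.
By inclusion–exclusion this is Σ_{j=0}^{6} (−1)^j C(6,j)·(6−j)!.
Computing: 720 − 720 + 360 − 120 + 30 − 6 + 1 = 265.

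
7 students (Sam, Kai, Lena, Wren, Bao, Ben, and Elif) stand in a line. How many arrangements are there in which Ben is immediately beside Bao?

Place the 5 others and the Ben-Bao pair as 6 objects in a line; the pair has 2 internal arrangements.
So the count is 2·(6)! = 1440.

1440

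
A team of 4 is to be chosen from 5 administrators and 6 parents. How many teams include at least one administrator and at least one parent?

Total 4-person selections from all 11: C(11,4) = 330.
Subtract selections that omit an entire group: no administrators → C(6,4) = 15; no parents → C(5,4) = 5.
Both groups omitted at once is impossible, so 330 − 20 = 310.

310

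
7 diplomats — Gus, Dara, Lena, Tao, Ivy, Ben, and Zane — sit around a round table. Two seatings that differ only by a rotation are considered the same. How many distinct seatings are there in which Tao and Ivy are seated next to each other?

240

Treat {Tao, Ivy} as one unit (2 internal orders) and seat the resulting 6 units around the table: (5)! circular arrangements.
So 2 × (5)! = 2 × 120 = 240.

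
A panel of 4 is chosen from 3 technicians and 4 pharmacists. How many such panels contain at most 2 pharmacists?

Split by how many pharmacists are chosen (0 through 2).
Sum: C(4,0)·C(3,4) + C(4,1)·C(3,3) + C(4,2)·C(3,2) = 0 + 4 + 18 = 22.

22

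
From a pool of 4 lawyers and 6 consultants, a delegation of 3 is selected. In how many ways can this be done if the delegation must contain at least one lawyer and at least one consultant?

Total 3-person selections from all 10: C(10,3) = 120.
Selections missing a whole group: no lawyers → C(6,3) = 20; no consultants → C(4,3) = 4.
Both groups omitted at once is impossible, so 120 − 24 = 96.

96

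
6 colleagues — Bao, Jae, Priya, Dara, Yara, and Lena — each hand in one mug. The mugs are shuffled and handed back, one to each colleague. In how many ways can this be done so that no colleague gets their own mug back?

265

Let Aᵢ be the assignments in which colleague i gets their own mug. We want the size of the complement of A₁∪…∪A_6.
By inclusion–exclusion this is Σ_{j=0}^{6} (−1)^j C(6,j)·(6−j)!.
Computing: 720 − 720 + 360 − 120 + 30 − 6 + 1 = 265.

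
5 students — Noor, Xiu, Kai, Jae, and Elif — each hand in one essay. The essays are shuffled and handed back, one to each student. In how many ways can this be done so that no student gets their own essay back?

44

Count assignments avoiding every fixed point. For any j of the 5 students fixed to their own essay, the other 5−j can be arranged in (5−j)! ways.
By inclusion–exclusion this is Σ_{j=0}^{5} (−1)^j C(5,j)·(5−j)!.
Computing: 120 − 120 + 60 − 20 + 5 − 1 = 44.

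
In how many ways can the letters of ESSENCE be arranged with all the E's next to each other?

Treat the 3 copies of E as a single block. The multiset to arrange is then {EEE, C, N, S, S}, 5 items in all.
That gives (5)!/(2!) = 60 arrangements.

60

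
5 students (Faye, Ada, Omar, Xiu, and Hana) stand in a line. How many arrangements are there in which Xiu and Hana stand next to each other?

48

Glue Xiu and Hana into one block (2 internal orders), leaving 4 units to arrange in a row.
That gives 2 × 4! = 2 × 24 = 48.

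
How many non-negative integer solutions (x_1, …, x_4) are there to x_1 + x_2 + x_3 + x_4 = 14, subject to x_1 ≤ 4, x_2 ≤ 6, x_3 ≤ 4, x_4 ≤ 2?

Ignoring the caps, the number of non-negative solutions to x_1+…+x_4 = 14 is C(17,3) = 680.
Subtract solutions that violate a single cap (substitute x_i' = x_i − (cap_i+1)): x_1 ≥ 5 gives C(12,3) = 220; x_2 ≥ 7 gives C(10,3) = 120; x_3 ≥ 5 gives C(12,3) = 220; x_4 ≥ 3 gives C(14,3) = 364. Together 924.
Add back pairs where two caps are both exceeded: 10 + 35 + 84 + 10 + 35 + 84 = 258.
Subtract triples: 0 + 0 + 4 + 0 = 4.
By inclusion–exclusion the count is 680 − 924 + 258 − 4 = 10.

10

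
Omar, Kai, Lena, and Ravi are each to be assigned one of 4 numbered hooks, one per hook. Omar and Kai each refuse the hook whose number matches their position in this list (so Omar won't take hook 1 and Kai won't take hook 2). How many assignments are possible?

Let Aᵢ (for i ∈ {1, 2}) be the placements that put person i in their forbidden hook. Any j of these fix j positions, leaving (4−j)! ways to fill the rest, and there are C(2,j) ways to pick which j.
By inclusion–exclusion, the number of valid placements is Σ_{j=0}^{2} (−1)^j C(2,j)·(4−j)!.
Computing: 24 − 12 + 2 = 14.

14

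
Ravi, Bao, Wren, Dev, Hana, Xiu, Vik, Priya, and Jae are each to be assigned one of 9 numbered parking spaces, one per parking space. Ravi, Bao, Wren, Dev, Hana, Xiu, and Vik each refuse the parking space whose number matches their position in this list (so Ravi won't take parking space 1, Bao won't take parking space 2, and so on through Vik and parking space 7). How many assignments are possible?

Let Aᵢ (for 1 ≤ i ≤ 7) be the placements that put person i in their forbidden parking space. Any j of these fix j positions, leaving (9−j)! ways to fill the rest, and there are C(7,j) ways to pick which j.
By inclusion–exclusion, the number of valid placements is Σ_{j=0}^{7} (−1)^j C(7,j)·(9−j)!.
Computing: 362880 − 282240 + 105840 − 25200 + 4200 − 504 + 42 − 2 = 165016.

165016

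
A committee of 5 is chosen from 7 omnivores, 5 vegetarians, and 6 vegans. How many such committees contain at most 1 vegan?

Split by how many vegans are chosen (0 through 1).
Sum: C(6,0)·C(12,5) + C(6,1)·C(12,4) = 792 + 2970 = 3762.

3762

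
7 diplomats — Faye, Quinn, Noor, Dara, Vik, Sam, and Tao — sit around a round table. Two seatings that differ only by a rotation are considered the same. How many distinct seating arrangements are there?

720

Fix one person's seat to break rotational symmetry; the remaining 6 people can be arranged in (6)! = 720 ways.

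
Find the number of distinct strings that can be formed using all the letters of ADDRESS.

Letter multiplicities in ADDRESS: A×1, D×2, E×1, R×1, S×2.
So there are 7! / (2!·2!) = 1260 distinguishable arrangements.

1260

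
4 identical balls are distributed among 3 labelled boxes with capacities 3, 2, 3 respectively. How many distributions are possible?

Without the upper bounds there are C(6,2) = 15 ways to split 4 among 3 boxes.
Subtract solutions that violate a single cap (substitute x_i' = x_i − (cap_i+1)): x_1 ≥ 4 gives C(2,2) = 1; x_2 ≥ 3 gives C(3,2) = 3; x_3 ≥ 4 gives C(2,2) = 1. Together 5.
No two caps can be exceeded simultaneously, so the pair terms are all 0.
By inclusion–exclusion the count is 15 − 5 + 0 = 10.

10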